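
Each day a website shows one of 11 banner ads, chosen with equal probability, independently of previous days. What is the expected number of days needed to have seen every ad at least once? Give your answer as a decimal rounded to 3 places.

33.219

After i distinct types are collected, each trial gives a new one with probability (11−i)/11, so the expected wait for the next new type is 11/(11−i).
E = 11/11 + 11/10 + 11/9 + 11/8 + 11/7 + 11/6 + 11/5 + 11/4 + 11/3 + 11/2 + 11/1 = 83711/2520 ≈ 33.219.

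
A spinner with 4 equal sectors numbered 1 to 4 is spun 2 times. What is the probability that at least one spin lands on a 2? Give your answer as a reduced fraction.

P(no spin lands on a 2) = (3/4)^2 = 9/16.
P(at least one) = 1 − 9/16 = 7/16.

7/16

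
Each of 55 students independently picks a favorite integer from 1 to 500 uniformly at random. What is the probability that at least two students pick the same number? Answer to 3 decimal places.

0.954

It's easier to compute the probability that all 55 are distinct.
P(all distinct) = 500/500 · 499/500 · ··· · 446/500 ≈ 0.046.
So the probability of at least one match is 1 − 0.046 = 0.954.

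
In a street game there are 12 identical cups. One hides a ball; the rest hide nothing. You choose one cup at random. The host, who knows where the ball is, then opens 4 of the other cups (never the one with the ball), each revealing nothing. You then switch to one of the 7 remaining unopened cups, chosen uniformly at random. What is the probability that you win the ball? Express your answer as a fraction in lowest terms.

Your original cup holds the ball with probability 1/12, so the other 11 collectively hold it with probability 11/12.
The host can always find 4 empty cups to open, so the reveals don't change that 11/12; it is now spread over the 7 remaining unopened cups.
P(win by switching) = (11/12) · (1/7) = 11/84.

11/84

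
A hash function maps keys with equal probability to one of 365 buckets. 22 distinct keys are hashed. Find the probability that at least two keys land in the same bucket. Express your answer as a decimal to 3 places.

0.476

It's easier to compute the probability that all 22 are distinct.
P(all distinct) = 365/365 · 364/365 · ··· · 344/365 ≈ 0.524.
So the probability of at least one match is 1 − 0.524 = 0.476.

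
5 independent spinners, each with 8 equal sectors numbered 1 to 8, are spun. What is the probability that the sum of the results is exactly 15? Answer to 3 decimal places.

0.028

There are 8^5 = 32768 equally likely outcomes.
The number of ordered 5-tuples from {1,…,8} summing to 15 is 926.
P(sum = 15) = 926/32768 = 463/16384 ≈ 0.028.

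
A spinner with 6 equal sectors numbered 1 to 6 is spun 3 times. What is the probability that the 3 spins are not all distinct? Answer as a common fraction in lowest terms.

P(all 3 different) = 6/6 · 5/6 · ··· · 4/6 = 5/9.
P(at least two equal) = 1 − 5/9 = 4/9.

4/9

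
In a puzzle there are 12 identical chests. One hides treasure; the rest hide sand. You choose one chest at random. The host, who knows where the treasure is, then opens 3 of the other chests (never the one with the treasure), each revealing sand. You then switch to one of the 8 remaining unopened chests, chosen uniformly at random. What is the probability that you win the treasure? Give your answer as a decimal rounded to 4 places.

0.1146

Your original chest holds the treasure with probability 1/12, so the other 11 collectively hold it with probability 11/12.
The host can always find 3 empty chests to open, so the reveals don't change that 11/12; it is now spread over the 8 remaining unopened chests.
P(win by switching) = (11/12) · (1/8) = 11/96 ≈ 0.1146.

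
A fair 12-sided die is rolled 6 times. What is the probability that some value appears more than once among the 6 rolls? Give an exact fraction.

P(all 6 different) = 12/12 · 11/12 · ··· · 7/12 = 385/1728.
P(at least two equal) = 1 − 385/1728 = 1343/1728.

1343/1728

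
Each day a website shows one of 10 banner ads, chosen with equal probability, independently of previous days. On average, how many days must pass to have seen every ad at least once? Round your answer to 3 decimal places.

29.290

After i distinct types are collected, each trial gives a new one with probability (10−i)/10, so the expected wait for the next new type is 10/(10−i).
E = 10/10 + 10/9 + 10/8 + 10/7 + 10/6 + 10/5 + 10/4 + 10/3 + 10/2 + 10/1 = 7381/252 ≈ 29.290.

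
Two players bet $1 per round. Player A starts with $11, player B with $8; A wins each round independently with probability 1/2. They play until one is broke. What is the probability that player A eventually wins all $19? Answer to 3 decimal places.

0.579

With a fair step, P(i) = ½P(i−1) + ½P(i+1) with P(0)=0, P(19)=1 has the linear solution P(i) = i/19.
P(11) = 11/19 ≈ 0.579.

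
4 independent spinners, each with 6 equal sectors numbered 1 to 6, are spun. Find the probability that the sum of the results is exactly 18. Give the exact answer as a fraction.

5/81

There are 6^4 = 1296 equally likely outcomes.
The number of ordered 4-tuples from {1,…,6} summing to 18 is 80.
P(sum = 18) = 80/1296 = 5/81.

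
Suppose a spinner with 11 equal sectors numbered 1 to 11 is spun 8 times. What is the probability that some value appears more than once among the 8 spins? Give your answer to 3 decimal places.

P(all 8 different) = 11/11 · 10/11 · ··· · 4/11 ≈ 0.031.
P(at least two equal) = 1 − 0.031 = 0.969.

0.969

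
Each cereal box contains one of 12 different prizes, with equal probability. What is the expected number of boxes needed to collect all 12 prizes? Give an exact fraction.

After i distinct types are collected, each trial gives a new one with probability (12−i)/12, so the expected wait for the next new type is 12/(12−i).
E = 12/12 + 12/11 + 12/10 + 12/9 + 12/8 + 12/7 + 12/6 + 12/5 + 12/4 + 12/3 + 12/2 + 12/1 = 86021/2310.

86021/2310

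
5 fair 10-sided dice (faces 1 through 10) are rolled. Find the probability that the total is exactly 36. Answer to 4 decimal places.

0.0271

There are 10^5 = 100000 equally likely outcomes.
The number of ordered 5-tuples from {1,…,10} summing to 36 is 2710.
P(sum = 36) = 2710/100000 = 271/10000 ≈ 0.0271.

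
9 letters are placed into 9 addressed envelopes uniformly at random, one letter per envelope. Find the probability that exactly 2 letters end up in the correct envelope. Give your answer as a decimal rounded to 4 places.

Choose which 2 of the 9 are fixed: C(9,2) = 36 ways.
The remaining 7 must have no fixed point: D(7) = 1854.
P = 36·1854/362880 = 103/560 ≈ 0.1839.

0.1839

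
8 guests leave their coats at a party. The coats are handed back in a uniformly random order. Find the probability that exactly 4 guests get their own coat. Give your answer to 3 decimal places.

Choose which 4 of the 8 are fixed: C(8,4) = 70 ways.
The remaining 4 must have no fixed point: D(4) = 9.
P = 70·9/40320 = 1/64 ≈ 0.016.

0.016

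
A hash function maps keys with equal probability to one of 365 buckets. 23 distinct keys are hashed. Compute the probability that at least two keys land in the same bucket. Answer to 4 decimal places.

It's easier to compute the probability that all 23 are distinct.
P(all distinct) = 365/365 · 364/365 · ··· · 343/365 ≈ 0.4927.
So the probability of at least one match is 1 − 0.4927 = 0.5073.

0.5073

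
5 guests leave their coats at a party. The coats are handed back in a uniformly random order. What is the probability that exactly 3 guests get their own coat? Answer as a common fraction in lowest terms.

Choose which 3 of the 5 are fixed: C(5,3) = 10 ways.
The remaining 2 must have no fixed point: D(2) = 1.
P = 10·1/120 = 1/12.

1/12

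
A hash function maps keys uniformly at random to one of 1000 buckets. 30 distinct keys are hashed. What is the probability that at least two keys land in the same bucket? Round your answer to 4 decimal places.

It's easier to compute the probability that all 30 are distinct.
P(all distinct) = 1000/1000 · 999/1000 · ··· · 971/1000 ≈ 0.6445.
So the probability of at least one match is 1 − 0.6445 = 0.3555.

0.3555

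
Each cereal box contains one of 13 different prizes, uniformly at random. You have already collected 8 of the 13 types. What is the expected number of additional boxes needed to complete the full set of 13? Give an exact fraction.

Starting from 8 distinct types, each trial gives a new one with probability (13−i)/13 when i types are held, so the wait for the next new type is 13/(13−i).
E = 13/5 + 13/4 + 13/3 + 13/2 + 13/1 = 1781/60.

1781/60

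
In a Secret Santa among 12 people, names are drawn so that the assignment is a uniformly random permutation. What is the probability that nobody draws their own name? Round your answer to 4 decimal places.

This is the derangement probability: permutations of 12 with no fixed point.
D(12) = 12! · (1 − 1/1! + 1/2! − ··· + (−1)^12/12!) = 176214841.
P = 176214841/479001600 = 16019531/43545600 ≈ 0.3679.

0.3679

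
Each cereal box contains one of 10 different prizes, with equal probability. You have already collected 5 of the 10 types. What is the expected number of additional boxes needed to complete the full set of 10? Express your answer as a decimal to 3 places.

Starting from 5 distinct types, each trial gives a new one with probability (10−i)/10 when i types are held, so the wait for the next new type is 10/(10−i).
E = 10/5 + 10/4 + 10/3 + 10/2 + 10/1 = 137/6 ≈ 22.833.

22.833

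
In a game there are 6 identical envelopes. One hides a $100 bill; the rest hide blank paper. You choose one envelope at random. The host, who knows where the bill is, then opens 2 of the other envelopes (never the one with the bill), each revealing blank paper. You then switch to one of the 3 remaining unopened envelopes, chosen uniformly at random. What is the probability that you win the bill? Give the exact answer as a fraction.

5/18

Your original envelope holds the bill with probability 1/6, so the other 5 collectively hold it with probability 5/6.
The host can always find 2 empty envelopes to open, so the reveals don't change that 5/6; it is now spread over the 3 remaining unopened envelopes.
P(win by switching) = (5/6) · (1/3) = 5/18.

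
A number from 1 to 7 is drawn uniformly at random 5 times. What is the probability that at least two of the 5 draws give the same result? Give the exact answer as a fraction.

P(all 5 different) = 7/7 · 6/7 · ··· · 3/7 = 360/2401.
P(at least two equal) = 1 − 360/2401 = 2041/2401.

2041/2401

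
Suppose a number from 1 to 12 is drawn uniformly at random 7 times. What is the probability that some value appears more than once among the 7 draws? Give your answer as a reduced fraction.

3071/3456

P(all 7 different) = 12/12 · 11/12 · ··· · 6/12 = 385/3456.
P(at least two equal) = 1 − 385/3456 = 3071/3456.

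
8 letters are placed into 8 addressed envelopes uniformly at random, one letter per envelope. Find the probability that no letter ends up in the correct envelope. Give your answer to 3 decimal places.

This is the derangement probability: permutations of 8 with no fixed point.
D(8) = 8! · (1 − 1/1! + 1/2! − ··· + (−1)^8/8!) = 14833.
P = 14833/40320 = 2119/5760 ≈ 0.368.

0.368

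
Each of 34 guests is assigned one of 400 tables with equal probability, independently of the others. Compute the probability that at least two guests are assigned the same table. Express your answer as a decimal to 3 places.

It's easier to compute the probability that all 34 are distinct.
P(all distinct) = 400/400 · 399/400 · ··· · 367/400 ≈ 0.236.
So the probability of at least one match is 1 − 0.236 = 0.764.

0.764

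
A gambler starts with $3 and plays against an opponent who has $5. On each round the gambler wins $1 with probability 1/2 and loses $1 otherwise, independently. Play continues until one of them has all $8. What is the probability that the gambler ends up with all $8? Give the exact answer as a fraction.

With a fair step, P(i) = ½P(i−1) + ½P(i+1) with P(0)=0, P(8)=1 has the linear solution P(i) = i/8.
P(3) = 3/8.

3/8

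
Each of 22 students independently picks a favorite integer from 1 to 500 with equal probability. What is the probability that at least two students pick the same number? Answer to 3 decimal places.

It's easier to compute the probability that all 22 are distinct.
P(all distinct) = 500/500 · 499/500 · ··· · 479/500 ≈ 0.626.
So the probability of at least one match is 1 − 0.626 = 0.374.

0.374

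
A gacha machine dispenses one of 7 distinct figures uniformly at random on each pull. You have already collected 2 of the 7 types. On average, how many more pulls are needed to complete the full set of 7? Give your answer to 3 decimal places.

Starting from 2 distinct types, each trial gives a new one with probability (7−i)/7 when i types are held, so the wait for the next new type is 7/(7−i).
E = 7/5 + 7/4 + 7/3 + 7/2 + 7/1 = 959/60 ≈ 15.983.

15.983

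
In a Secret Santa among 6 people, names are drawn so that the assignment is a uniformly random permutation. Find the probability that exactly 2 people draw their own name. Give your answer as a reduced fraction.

Choose which 2 of the 6 are fixed: C(6,2) = 15 ways.
The remaining 4 must have no fixed point: D(4) = 9.
P = 15·9/720 = 3/16.

3/16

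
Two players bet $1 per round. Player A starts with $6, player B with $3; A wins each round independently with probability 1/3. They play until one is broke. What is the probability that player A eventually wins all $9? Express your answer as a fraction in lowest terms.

Let r = q/p = (2/3)/(1/3) = 2. The recurrence P(i) = p·P(i+1) + q·P(i−1) with P(0)=0, P(9)=1 gives P(i) = (1 − r^i)/(1 − r^9).
P(6) = (1 − (2)^6) / (1 − (2)^9) = 9/73.

9/73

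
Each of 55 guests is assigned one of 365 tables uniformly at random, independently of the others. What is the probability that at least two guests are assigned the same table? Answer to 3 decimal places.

0.986

It's easier to compute the probability that all 55 are distinct.
P(all distinct) = 365/365 · 364/365 · ··· · 311/365 ≈ 0.014.
So the probability of at least one match is 1 − 0.014 = 0.986.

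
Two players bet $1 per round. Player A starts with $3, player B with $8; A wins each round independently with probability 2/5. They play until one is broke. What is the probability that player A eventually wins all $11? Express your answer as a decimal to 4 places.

Let r = q/p = (3/5)/(2/5) = 3/2. The recurrence P(i) = p·P(i+1) + q·P(i−1) with P(0)=0, P(11)=1 gives P(i) = (1 − r^i)/(1 − r^11).
P(3) = (1 − (3/2)^3) / (1 − (3/2)^11) = 4864/175099 ≈ 0.0278.

0.0278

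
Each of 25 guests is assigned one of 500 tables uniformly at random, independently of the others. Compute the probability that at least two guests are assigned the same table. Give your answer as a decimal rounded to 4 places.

0.4567

It's easier to compute the probability that all 25 are distinct.
P(all distinct) = 500/500 · 499/500 · ··· · 476/500 ≈ 0.5433.
So the probability of at least one match is 1 − 0.5433 = 0.4567.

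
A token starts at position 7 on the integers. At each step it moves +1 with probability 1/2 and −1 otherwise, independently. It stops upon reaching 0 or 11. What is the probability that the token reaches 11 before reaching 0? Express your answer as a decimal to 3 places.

0.636

With a fair step, P(i) = ½P(i−1) + ½P(i+1) with P(0)=0, P(11)=1 has the linear solution P(i) = i/11.
P(7) = 7/11 ≈ 0.636.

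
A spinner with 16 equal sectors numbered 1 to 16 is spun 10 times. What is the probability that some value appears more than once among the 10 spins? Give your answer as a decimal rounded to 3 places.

P(all 10 different) = 16/16 · 15/16 · ··· · 7/16 ≈ 0.026.
P(at least two equal) = 1 − 0.026 = 0.974.

0.974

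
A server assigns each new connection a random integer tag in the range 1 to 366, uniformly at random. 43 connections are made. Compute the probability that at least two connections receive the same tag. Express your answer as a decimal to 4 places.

It's easier to compute the probability that all 43 are distinct.
P(all distinct) = 366/366 · 365/366 · ··· · 324/366 ≈ 0.0766.
So the probability of at least one match is 1 − 0.0766 = 0.9234.

0.9234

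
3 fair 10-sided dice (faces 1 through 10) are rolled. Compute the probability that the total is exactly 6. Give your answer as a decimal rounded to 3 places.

There are 10^3 = 1000 equally likely outcomes.
The number of ordered 3-tuples from {1,…,10} summing to 6 is 10.
P(sum = 6) = 10/1000 = 1/100 ≈ 0.010.

0.010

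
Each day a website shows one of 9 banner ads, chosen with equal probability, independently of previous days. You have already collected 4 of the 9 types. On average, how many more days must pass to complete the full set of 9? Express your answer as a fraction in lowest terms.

Starting from 4 distinct types, each trial gives a new one with probability (9−i)/9 when i types are held, so the wait for the next new type is 9/(9−i).
E = 9/5 + 9/4 + 9/3 + 9/2 + 9/1 = 411/20.

411/20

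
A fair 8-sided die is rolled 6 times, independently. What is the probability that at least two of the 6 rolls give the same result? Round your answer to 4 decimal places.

0.9231

P(all 6 different) = 8/8 · 7/8 · ··· · 3/8 ≈ 0.0769.
P(at least two equal) = 1 − 0.0769 = 0.9231.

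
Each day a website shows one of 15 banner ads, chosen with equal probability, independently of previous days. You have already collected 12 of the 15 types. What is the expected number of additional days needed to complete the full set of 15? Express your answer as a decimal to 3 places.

Starting from 12 distinct types, each trial gives a new one with probability (15−i)/15 when i types are held, so the wait for the next new type is 15/(15−i).
E = 15/3 + 15/2 + 15/1 = 55/2 ≈ 27.500.

27.500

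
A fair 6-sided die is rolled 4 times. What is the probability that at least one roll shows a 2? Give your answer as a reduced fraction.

671/1296

P(no roll shows a 2) = (5/6)^4 = 625/1296.
P(at least one) = 1 − 625/1296 = 671/1296.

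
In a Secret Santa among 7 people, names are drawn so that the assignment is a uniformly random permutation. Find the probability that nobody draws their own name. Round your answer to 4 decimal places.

0.3679

This is the derangement probability: permutations of 7 with no fixed point.
D(7) = 7! · (1 − 1/1! + 1/2! − ··· + (−1)^7/7!) = 1854.
P = 1854/5040 = 103/280 ≈ 0.3679.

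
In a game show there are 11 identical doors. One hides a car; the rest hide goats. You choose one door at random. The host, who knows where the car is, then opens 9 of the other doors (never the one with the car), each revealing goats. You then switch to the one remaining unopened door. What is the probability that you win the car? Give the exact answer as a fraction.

Your original door holds the car with probability 1/11, so the other 10 collectively hold it with probability 10/11.
The host can always find 9 empty doors to open, so the reveals don't change that 10/11; it is now spread over the 1 remaining unopened door.
P(win by switching) = (10/11) · (1/1) = 10/11.

10/11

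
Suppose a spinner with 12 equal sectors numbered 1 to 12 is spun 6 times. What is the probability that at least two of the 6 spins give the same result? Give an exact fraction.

1343/1728

P(all 6 different) = 12/12 · 11/12 · ··· · 7/12 = 385/1728.
P(at least two equal) = 1 − 385/1728 = 1343/1728.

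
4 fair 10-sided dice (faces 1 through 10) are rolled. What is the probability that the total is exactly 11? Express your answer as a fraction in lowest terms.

3/250

There are 10^4 = 10000 equally likely outcomes.
The number of ordered 4-tuples from {1,…,10} summing to 11 is 120.
P(sum = 11) = 120/10000 = 3/250.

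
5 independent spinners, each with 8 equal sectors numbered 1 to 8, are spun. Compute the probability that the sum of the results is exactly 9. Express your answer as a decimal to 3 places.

0.002

There are 8^5 = 32768 equally likely outcomes.
The number of ordered 5-tuples from {1,…,8} summing to 9 is 70.
P(sum = 9) = 70/32768 = 35/16384 ≈ 0.002.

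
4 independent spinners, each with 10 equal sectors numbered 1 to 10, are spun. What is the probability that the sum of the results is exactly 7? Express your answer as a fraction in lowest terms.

There are 10^4 = 10000 equally likely outcomes.
The number of ordered 4-tuples from {1,…,10} summing to 7 is 20.
P(sum = 7) = 20/10000 = 1/500.

1/500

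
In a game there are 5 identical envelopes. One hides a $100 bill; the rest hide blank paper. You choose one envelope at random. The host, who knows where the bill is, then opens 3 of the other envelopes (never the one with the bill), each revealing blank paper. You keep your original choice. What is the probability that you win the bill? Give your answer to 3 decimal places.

0.200

The host can always open 3 empty envelopes regardless of your choice, so the reveals give no information about your original envelope.
P(win by staying) = 1/5 ≈ 0.200.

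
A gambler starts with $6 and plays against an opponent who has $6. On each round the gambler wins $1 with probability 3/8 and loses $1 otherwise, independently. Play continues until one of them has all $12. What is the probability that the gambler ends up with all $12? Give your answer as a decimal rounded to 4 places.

Let r = q/p = (5/8)/(3/8) = 5/3. The recurrence P(i) = p·P(i+1) + q·P(i−1) with P(0)=0, P(12)=1 gives P(i) = (1 − r^i)/(1 − r^12).
P(6) = (1 − (5/3)^6) / (1 − (5/3)^12) = 729/16354 ≈ 0.0446.

0.0446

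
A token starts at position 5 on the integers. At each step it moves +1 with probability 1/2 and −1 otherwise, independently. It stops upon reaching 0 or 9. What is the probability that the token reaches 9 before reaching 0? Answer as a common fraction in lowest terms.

With a fair step, P(i) = ½P(i−1) + ½P(i+1) with P(0)=0, P(9)=1 has the linear solution P(i) = i/9.
P(5) = 5/9.

5/9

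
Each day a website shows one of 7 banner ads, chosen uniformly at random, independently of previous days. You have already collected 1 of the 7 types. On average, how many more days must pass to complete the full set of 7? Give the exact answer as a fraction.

343/20

Starting from 1 distinct type, each trial gives a new one with probability (7−i)/7 when i types are held, so the wait for the next new type is 7/(7−i).
E = 7/6 + 7/5 + 7/4 + 7/3 + 7/2 + 7/1 = 343/20.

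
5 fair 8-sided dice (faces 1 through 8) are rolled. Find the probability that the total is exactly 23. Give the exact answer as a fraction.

615/8192

There are 8^5 = 32768 equally likely outcomes.
The number of ordered 5-tuples from {1,…,8} summing to 23 is 2460.
P(sum = 23) = 2460/32768 = 615/8192.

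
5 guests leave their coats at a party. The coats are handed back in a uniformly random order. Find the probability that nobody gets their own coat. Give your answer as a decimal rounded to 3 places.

This is the derangement probability: permutations of 5 with no fixed point.
D(5) = 5! · (1 − 1/1! + 1/2! − ··· + (−1)^5/5!) = 44.
P = 44/120 = 11/30 ≈ 0.367.

0.367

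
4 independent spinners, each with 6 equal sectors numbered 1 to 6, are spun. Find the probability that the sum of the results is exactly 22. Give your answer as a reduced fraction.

There are 6^4 = 1296 equally likely outcomes.
The number of ordered 4-tuples from {1,…,6} summing to 22 is 10.
P(sum = 22) = 10/1296 = 5/648.

5/648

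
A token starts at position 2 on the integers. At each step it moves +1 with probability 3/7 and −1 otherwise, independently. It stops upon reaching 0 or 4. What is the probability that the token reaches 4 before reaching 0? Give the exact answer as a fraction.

Let r = q/p = (4/7)/(3/7) = 4/3. The recurrence P(i) = p·P(i+1) + q·P(i−1) with P(0)=0, P(4)=1 gives P(i) = (1 − r^i)/(1 − r^4).
P(2) = (1 − (4/3)^2) / (1 − (4/3)^4) = 9/25.

9/25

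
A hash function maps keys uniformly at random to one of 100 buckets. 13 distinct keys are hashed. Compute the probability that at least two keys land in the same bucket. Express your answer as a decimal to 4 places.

It's easier to compute the probability that all 13 are distinct.
P(all distinct) = 100/100 · 99/100 · ··· · 88/100 ≈ 0.4428.
So the probability of at least one match is 1 − 0.4428 = 0.5572.

0.5572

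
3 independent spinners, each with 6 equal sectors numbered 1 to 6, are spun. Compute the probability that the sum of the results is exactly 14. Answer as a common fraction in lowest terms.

5/72

There are 6^3 = 216 equally likely outcomes.
The number of ordered 3-tuples from {1,…,6} summing to 14 is 15.
P(sum = 14) = 15/216 = 5/72.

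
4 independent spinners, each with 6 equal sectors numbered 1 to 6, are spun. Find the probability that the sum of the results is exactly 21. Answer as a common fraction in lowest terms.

There are 6^4 = 1296 equally likely outcomes.
The number of ordered 4-tuples from {1,…,6} summing to 21 is 20.
P(sum = 21) = 20/1296 = 5/324.

5/324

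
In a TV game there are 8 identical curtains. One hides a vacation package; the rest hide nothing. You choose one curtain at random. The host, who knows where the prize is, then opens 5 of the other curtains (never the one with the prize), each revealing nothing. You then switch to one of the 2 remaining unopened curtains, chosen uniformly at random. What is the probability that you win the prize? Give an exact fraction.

7/16

Your original curtain holds the prize with probability 1/8, so the other 7 collectively hold it with probability 7/8.
The host can always find 5 empty curtains to open, so the reveals don't change that 7/8; it is now spread over the 2 remaining unopened curtains.
P(win by switching) = (7/8) · (1/2) = 7/16.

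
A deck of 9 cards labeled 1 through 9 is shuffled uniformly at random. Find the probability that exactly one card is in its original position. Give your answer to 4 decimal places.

Choose which one is fixed: C(9,1) = 9 ways.
The remaining 8 must have no fixed point: D(8) = 14833.
P = 9·14833/362880 = 2119/5760 ≈ 0.3679.

0.3679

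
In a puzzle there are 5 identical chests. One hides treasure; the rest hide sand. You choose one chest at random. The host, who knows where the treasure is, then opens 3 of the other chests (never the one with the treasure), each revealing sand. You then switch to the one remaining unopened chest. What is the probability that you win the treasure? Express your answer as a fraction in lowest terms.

Your original chest holds the treasure with probability 1/5, so the other 4 collectively hold it with probability 4/5.
The host can always find 3 empty chests to open, so the reveals don't change that 4/5; it is now spread over the 1 remaining unopened chest.
P(win by switching) = (4/5) · (1/1) = 4/5.

4/5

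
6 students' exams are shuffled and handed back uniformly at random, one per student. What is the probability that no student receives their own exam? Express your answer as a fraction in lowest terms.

This is the derangement probability: permutations of 6 with no fixed point.
D(6) = 6! · (1 − 1/1! + 1/2! − ··· + (−1)^6/6!) = 265.
P = 265/720 = 53/144.

53/144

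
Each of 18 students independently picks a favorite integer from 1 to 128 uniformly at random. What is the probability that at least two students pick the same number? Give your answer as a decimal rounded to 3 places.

0.715

It's easier to compute the probability that all 18 are distinct.
P(all distinct) = 128/128 · 127/128 · ··· · 111/128 ≈ 0.285.
So the probability of at least one match is 1 − 0.285 = 0.715.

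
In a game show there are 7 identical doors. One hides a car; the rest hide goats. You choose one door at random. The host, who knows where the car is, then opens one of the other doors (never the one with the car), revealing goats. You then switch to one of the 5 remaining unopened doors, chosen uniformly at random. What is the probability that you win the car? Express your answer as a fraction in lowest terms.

Your original door holds the car with probability 1/7, so the other 6 collectively hold it with probability 6/7.
The host can always find an empty door to open, so this doesn't change that 6/7; it is now spread over the 5 remaining unopened doors.
P(win by switching) = (6/7) · (1/5) = 6/35.

6/35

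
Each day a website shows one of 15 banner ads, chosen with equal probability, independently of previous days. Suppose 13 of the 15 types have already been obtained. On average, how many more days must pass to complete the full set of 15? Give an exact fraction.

Starting from 13 distinct types, each trial gives a new one with probability (15−i)/15 when i types are held, so the wait for the next new type is 15/(15−i).
E = 15/2 + 15/1 = 45/2.

45/2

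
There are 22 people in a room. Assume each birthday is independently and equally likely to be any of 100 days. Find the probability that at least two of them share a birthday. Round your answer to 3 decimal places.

0.918

It's easier to compute the probability that all 22 are distinct.
P(all distinct) = 100/100 · 99/100 · ··· · 79/100 ≈ 0.082.
So the probability of at least one match is 1 − 0.082 = 0.918.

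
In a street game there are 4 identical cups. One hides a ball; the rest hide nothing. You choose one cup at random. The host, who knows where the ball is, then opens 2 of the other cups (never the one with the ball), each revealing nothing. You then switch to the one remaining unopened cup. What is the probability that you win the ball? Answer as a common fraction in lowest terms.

3/4

Your original cup holds the ball with probability 1/4, so the other 3 collectively hold it with probability 3/4.
The host can always find 2 empty cups to open, so the reveals don't change that 3/4; it is now spread over the 1 remaining unopened cup.
P(win by switching) = (3/4) · (1/1) = 3/4.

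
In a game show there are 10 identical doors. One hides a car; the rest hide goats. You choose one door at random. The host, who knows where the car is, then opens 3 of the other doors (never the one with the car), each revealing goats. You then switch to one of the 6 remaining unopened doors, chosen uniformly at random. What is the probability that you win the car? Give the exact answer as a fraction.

Your original door holds the car with probability 1/10, so the other 9 collectively hold it with probability 9/10.
The host can always find 3 empty doors to open, so the reveals don't change that 9/10; it is now spread over the 6 remaining unopened doors.
P(win by switching) = (9/10) · (1/6) = 3/20.

3/20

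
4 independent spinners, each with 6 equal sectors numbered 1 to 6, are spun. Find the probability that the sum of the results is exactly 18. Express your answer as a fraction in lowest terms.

There are 6^4 = 1296 equally likely outcomes.
The number of ordered 4-tuples from {1,…,6} summing to 18 is 80.
P(sum = 18) = 80/1296 = 5/81.

5/81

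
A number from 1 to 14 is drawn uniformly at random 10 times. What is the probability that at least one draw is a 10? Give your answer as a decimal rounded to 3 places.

P(no draw is a 10) = (13/14)^10 ≈ 0.477.
P(at least one) = 1 − 0.477 = 0.523.

0.523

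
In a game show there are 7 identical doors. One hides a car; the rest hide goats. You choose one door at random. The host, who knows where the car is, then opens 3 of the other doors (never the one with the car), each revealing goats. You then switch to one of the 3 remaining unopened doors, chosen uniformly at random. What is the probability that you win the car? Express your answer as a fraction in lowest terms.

Your original door holds the car with probability 1/7, so the other 6 collectively hold it with probability 6/7.
The host can always find 3 empty doors to open, so the reveals don't change that 6/7; it is now spread over the 3 remaining unopened doors.
P(win by switching) = (6/7) · (1/3) = 2/7.

2/7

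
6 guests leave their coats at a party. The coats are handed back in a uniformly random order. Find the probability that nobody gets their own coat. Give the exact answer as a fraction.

53/144

This is the derangement probability: permutations of 6 with no fixed point.
D(6) = 6! · (1 − 1/1! + 1/2! − ··· + (−1)^6/6!) = 265.
P = 265/720 = 53/144.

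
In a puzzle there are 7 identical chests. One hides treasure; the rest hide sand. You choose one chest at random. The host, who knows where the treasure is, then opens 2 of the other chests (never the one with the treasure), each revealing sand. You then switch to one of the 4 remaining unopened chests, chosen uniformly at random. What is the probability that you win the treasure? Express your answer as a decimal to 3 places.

0.214

Your original chest holds the treasure with probability 1/7, so the other 6 collectively hold it with probability 6/7.
The host can always find 2 empty chests to open, so the reveals don't change that 6/7; it is now spread over the 4 remaining unopened chests.
P(win by switching) = (6/7) · (1/4) = 3/14 ≈ 0.214.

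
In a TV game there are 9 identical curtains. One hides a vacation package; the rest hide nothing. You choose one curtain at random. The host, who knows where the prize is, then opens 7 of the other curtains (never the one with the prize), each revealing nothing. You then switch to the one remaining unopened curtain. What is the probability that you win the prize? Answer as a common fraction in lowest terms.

8/9

Your original curtain holds the prize with probability 1/9, so the other 8 collectively hold it with probability 8/9.
The host can always find 7 empty curtains to open, so the reveals don't change that 8/9; it is now spread over the 1 remaining unopened curtain.
P(win by switching) = (8/9) · (1/1) = 8/9.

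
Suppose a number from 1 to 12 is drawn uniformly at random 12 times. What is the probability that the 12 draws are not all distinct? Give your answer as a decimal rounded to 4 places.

P(all 12 different) = 12/12 · 11/12 · ··· · 1/12 ≈ 0.0001.
P(at least two equal) = 1 − 0.0001 = 0.9999.

0.9999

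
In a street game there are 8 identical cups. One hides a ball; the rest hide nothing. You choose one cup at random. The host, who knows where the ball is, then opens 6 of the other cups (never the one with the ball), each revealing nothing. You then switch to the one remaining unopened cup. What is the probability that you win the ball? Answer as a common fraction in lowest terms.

Your original cup holds the ball with probability 1/8, so the other 7 collectively hold it with probability 7/8.
The host can always find 6 empty cups to open, so the reveals don't change that 7/8; it is now spread over the 1 remaining unopened cup.
P(win by switching) = (7/8) · (1/1) = 7/8.

7/8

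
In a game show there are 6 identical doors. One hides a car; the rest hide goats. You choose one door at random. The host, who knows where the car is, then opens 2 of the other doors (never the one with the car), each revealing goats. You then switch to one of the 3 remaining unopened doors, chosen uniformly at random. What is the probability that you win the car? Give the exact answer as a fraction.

5/18

Your original door holds the car with probability 1/6, so the other 5 collectively hold it with probability 5/6.
The host can always find 2 empty doors to open, so the reveals don't change that 5/6; it is now spread over the 3 remaining unopened doors.
P(win by switching) = (5/6) · (1/3) = 5/18.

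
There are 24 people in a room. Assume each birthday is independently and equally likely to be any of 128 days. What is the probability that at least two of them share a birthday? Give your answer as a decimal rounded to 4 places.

0.8999

It's easier to compute the probability that all 24 are distinct.
P(all distinct) = 128/128 · 127/128 · ··· · 105/128 ≈ 0.1001.
So the probability of at least one match is 1 − 0.1001 = 0.8999.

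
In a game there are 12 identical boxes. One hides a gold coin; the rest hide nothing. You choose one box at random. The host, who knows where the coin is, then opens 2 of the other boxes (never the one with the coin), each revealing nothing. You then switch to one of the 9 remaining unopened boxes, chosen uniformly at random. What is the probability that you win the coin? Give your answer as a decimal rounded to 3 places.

0.102

Your original box holds the coin with probability 1/12, so the other 11 collectively hold it with probability 11/12.
The host can always find 2 empty boxes to open, so the reveals don't change that 11/12; it is now spread over the 9 remaining unopened boxes.
P(win by switching) = (11/12) · (1/9) = 11/108 ≈ 0.102.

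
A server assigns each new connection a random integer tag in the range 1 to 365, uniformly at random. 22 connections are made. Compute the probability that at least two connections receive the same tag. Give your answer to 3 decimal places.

0.476

It's easier to compute the probability that all 22 are distinct.
P(all distinct) = 365/365 · 364/365 · ··· · 344/365 ≈ 0.524.
So the probability of at least one match is 1 − 0.524 = 0.476.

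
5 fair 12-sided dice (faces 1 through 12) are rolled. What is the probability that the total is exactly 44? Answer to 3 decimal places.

0.018

There are 12^5 = 248832 equally likely outcomes.
The number of ordered 5-tuples from {1,…,12} summing to 44 is 4495.
P(sum = 44) = 4495/248832 ≈ 0.018.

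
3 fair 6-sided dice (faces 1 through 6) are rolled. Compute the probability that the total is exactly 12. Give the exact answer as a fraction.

There are 6^3 = 216 equally likely outcomes.
The number of ordered 3-tuples from {1,…,6} summing to 12 is 25.
P(sum = 12) = 25/216.

25/216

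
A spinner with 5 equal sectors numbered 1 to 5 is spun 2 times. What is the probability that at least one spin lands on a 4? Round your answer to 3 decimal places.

0.360

P(no spin lands on a 4) = (4/5)^2 ≈ 0.640.
P(at least one) = 1 − 0.640 = 0.360.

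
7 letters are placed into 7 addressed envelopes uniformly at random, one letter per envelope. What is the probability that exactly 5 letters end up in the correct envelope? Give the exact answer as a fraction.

1/240

Choose which 5 of the 7 are fixed: C(7,5) = 21 ways.
The remaining 2 must have no fixed point: D(2) = 1.
P = 21·1/5040 = 1/240.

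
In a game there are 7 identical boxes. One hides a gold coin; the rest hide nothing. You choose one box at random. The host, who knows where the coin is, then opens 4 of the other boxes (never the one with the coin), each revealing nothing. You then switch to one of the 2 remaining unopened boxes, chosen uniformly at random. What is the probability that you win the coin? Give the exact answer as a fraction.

3/7

Your original box holds the coin with probability 1/7, so the other 6 collectively hold it with probability 6/7.
The host can always find 4 empty boxes to open, so the reveals don't change that 6/7; it is now spread over the 2 remaining unopened boxes.
P(win by switching) = (6/7) · (1/2) = 3/7.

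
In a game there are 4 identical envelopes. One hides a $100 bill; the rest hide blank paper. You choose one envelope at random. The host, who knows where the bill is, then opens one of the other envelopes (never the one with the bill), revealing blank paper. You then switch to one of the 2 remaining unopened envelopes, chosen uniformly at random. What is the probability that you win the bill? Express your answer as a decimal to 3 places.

Your original envelope holds the bill with probability 1/4, so the other 3 collectively hold it with probability 3/4.
The host can always find an empty envelope to open, so this doesn't change that 3/4; it is now spread over the 2 remaining unopened envelopes.
P(win by switching) = (3/4) · (1/2) = 3/8 ≈ 0.375.

0.375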